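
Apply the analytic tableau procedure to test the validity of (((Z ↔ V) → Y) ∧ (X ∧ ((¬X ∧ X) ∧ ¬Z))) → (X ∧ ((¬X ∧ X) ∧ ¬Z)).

Assume the negation and expand:
Initial set: {¬((((Z ↔ V) → Y) ∧ (X ∧ ((¬X ∧ X) ∧ ¬Z))) → (X ∧ ((¬X ∧ X) ∧ ¬Z)))}.
¬((((Z ↔ V) → Y) ∧ (X ∧ ((¬X ∧ X) ∧ ¬Z))) → (X ∧ ((¬X ∧ X) ∧ ¬Z))): α-rule — add (((Z ↔ V) → Y) ∧ (X ∧ ((¬X ∧ X) ∧ ¬Z))), ¬(X ∧ ((¬X ∧ X) ∧ ¬Z)).
(((Z ↔ V) → Y) ∧ (X ∧ ((¬X ∧ X) ∧ ¬Z))): α-rule — add ((Z ↔ V) → Y), (X ∧ ((¬X ∧ X) ∧ ¬Z)).
(X ∧ ((¬X ∧ X) ∧ ¬Z)): α-rule — add X, ((¬X ∧ X) ∧ ¬Z).
((¬X ∧ X) ∧ ¬Z): α-rule — add (¬X ∧ X), ¬Z.
(¬X ∧ X): α-rule — add ¬X, X.
× closes — contains both X and ¬X.
All 1 branch closes.
Every branch closed, so the negation is unsatisfiable and the formula is valid.

Valid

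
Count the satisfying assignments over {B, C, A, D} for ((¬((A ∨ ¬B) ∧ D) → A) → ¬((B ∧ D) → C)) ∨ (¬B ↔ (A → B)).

Initial set: {T (((¬((A ∨ ¬B) ∧ D) → A) → ¬((B ∧ D) → C)) ∨ (¬B ↔ (A → B)))}.
T (((¬((A ∨ ¬B) ∧ D) → A) → ¬((B ∧ D) → C)) ∨ (¬B ↔ (A → B))): β-rule — branch into T ((¬((A ∨ ¬B) ∧ D) → A) → ¬((B ∧ D) → C))  //  T (¬B ↔ (A → B)).
  branch 1 (add T ((¬((A ∨ ¬B) ∧ D) → A) → ¬((B ∧ D) → C))):
    T ((¬((A ∨ ¬B) ∧ D) → A) → ¬((B ∧ D) → C)): β-rule — branch into F (¬((A ∨ ¬B) ∧ D) → A)  //  T ¬((B ∧ D) → C).
      branch 1.1 (add F (¬((A ∨ ¬B) ∧ D) → A)):
        F (¬((A ∨ ¬B) ∧ D) → A): α-rule — add T ¬((A ∨ ¬B) ∧ D), F A.
        T ¬((A ∨ ¬B) ∧ D): β-rule — branch into F (A ∨ ¬B)  //  F D.
          branch 1.1.1 (add F (A ∨ ¬B)):
            F (A ∨ ¬B): α-rule — add F A, F ¬B.
            ○ open, literals {A=0, B=1}.
          branch 1.1.2 (add F D):
            ○ open, literals {A=0, D=0}.
      branch 1.2 (add T ¬((B ∧ D) → C)):
        T ¬((B ∧ D) → C): α-rule — add T (B ∧ D), F C.
        T (B ∧ D): α-rule — add T B, T D.
        ○ open, literals {B=1, C=0, D=1}.
  branch 2 (add T (¬B ↔ (A → B))):
    T (¬B ↔ (A → B)): β-rule — branch into T ¬B, T (A → B)  //  F ¬B, F (A → B).
      branch 2.1 (add T ¬B, T (A → B)):
        T (A → B): β-rule — branch into F A  //  T B.
          branch 2.1.1 (add F A):
            ○ open, literals {A=0, B=0}.
          branch 2.1.2 (add T B):
            × closes — contains both B and ¬B.
      branch 2.2 (add F ¬B, F (A → B)):
        F (A → B): α-rule — add T A, F B.
        × closes — contains both B and ¬B.
2 branches closed, 4 open.
Each open branch fixes some atoms; the unmentioned ones are free. Counting distinct full assignments: branch {A=0, B=1} (C, D) contributes 4 new; branch {A=0, D=0} (B, C) contributes 2 new; branch {B=1, C=0, D=1} (A) contributes 1 new; branch {A=0, B=0} (C, D) contributes 2 new. Total: 9.

9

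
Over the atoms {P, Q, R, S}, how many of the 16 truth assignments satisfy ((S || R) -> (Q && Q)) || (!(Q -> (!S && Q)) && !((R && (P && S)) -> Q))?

10

Initial set: {(((S || R) -> (Q && Q)) || (!(Q -> (!S && Q)) && !((R && (P && S)) -> Q)))}.
(((S || R) -> (Q && Q)) || (!(Q -> (!S && Q)) && !((R && (P && S)) -> Q))): β-rule — branch into ((S || R) -> (Q && Q))  //  (!(Q -> (!S && Q)) && !((R && (P && S)) -> Q)).
  branch 1 (add ((S || R) -> (Q && Q))):
    ((S || R) -> (Q && Q)): β-rule — branch into !(S || R)  //  (Q && Q).
      branch 1.1 (add !(S || R)):
        !(S || R): α-rule — add !S, !R.
        ○ open, literals {R=false, S=false}.
      branch 1.2 (add (Q && Q)):
        (Q && Q): α-rule — add Q, Q.
        ○ open, literals {Q=true}.
  branch 2 (add (!(Q -> (!S && Q)) && !((R && (P && S)) -> Q))):
    (!(Q -> (!S && Q)) && !((R && (P && S)) -> Q)): α-rule — add !(Q -> (!S && Q)), !((R && (P && S)) -> Q).
    !(Q -> (!S && Q)): α-rule — add Q, !(!S && Q).
    !((R && (P && S)) -> Q): α-rule — add (R && (P && S)), !Q.
    × closes — contains both Q and !Q.
1 branch closed, 2 open.
Each open branch fixes some atoms; the unmentioned ones are free. Counting distinct full assignments: branch {R=false, S=false} (P, Q) contributes 4 new; branch {Q=true} (P, R, S) contributes 6 new. Total: 10.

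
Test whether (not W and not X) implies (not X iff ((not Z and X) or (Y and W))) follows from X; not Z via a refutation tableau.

Initial set: {X; not Z; not ((not W and not X) implies (not X iff ((not Z and X) or (Y and W))))}.
not ((not W and not X) implies (not X iff ((not Z and X) or (Y and W)))): α-rule — add (not W and not X), not (not X iff ((not Z and X) or (Y and W))).
(not W and not X): α-rule — add not W, not X.
× closes — contains both X and not X.
All 1 branch closes.
Every branch closed, so the premises entail the conclusion.

Yes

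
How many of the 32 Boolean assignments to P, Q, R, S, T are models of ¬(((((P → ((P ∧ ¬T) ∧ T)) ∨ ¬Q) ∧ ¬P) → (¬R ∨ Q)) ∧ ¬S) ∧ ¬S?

Initial set: {(¬(((((P → ((P ∧ ¬T) ∧ T)) ∨ ¬Q) ∧ ¬P) → (¬R ∨ Q)) ∧ ¬S) ∧ ¬S)}.
(¬(((((P → ((P ∧ ¬T) ∧ T)) ∨ ¬Q) ∧ ¬P) → (¬R ∨ Q)) ∧ ¬S) ∧ ¬S): α-rule — add ¬(((((P → ((P ∧ ¬T) ∧ T)) ∨ ¬Q) ∧ ¬P) → (¬R ∨ Q)) ∧ ¬S), ¬S.
¬(((((P → ((P ∧ ¬T) ∧ T)) ∨ ¬Q) ∧ ¬P) → (¬R ∨ Q)) ∧ ¬S): β-rule — branch into ¬((((P → ((P ∧ ¬T) ∧ T)) ∨ ¬Q) ∧ ¬P) → (¬R ∨ Q))  //  ¬¬S.
  branch 1 (add ¬((((P → ((P ∧ ¬T) ∧ T)) ∨ ¬Q) ∧ ¬P) → (¬R ∨ Q))):
    ¬((((P → ((P ∧ ¬T) ∧ T)) ∨ ¬Q) ∧ ¬P) → (¬R ∨ Q)): α-rule — add (((P → ((P ∧ ¬T) ∧ T)) ∨ ¬Q) ∧ ¬P), ¬(¬R ∨ Q).
    (((P → ((P ∧ ¬T) ∧ T)) ∨ ¬Q) ∧ ¬P): α-rule — add ((P → ((P ∧ ¬T) ∧ T)) ∨ ¬Q), ¬P.
    ¬(¬R ∨ Q): α-rule — add ¬¬R, ¬Q.
    ((P → ((P ∧ ¬T) ∧ T)) ∨ ¬Q): β-rule — branch into (P → ((P ∧ ¬T) ∧ T))  //  ¬Q.
      branch 1.1 (add (P → ((P ∧ ¬T) ∧ T))):
        (P → ((P ∧ ¬T) ∧ T)): β-rule — branch into ¬P  //  ((P ∧ ¬T) ∧ T).
          branch 1.1.1 (add ¬P):
            ○ open, literals {P=false, Q=false, R=true, S=false}.
          branch 1.1.2 (add ((P ∧ ¬T) ∧ T)):
            ((P ∧ ¬T) ∧ T): α-rule — add (P ∧ ¬T), T.
            (P ∧ ¬T): α-rule — add P, ¬T.
            × closes — contains both P and ¬P.
      branch 1.2 (add ¬Q):
        ○ open, literals {P=false, Q=false, R=true, S=false}.
  branch 2 (add ¬¬S):
    × closes — contains both S and ¬S.
2 branches closed, 2 open.
Each open branch fixes some atoms; the unmentioned ones are free. Counting distinct full assignments: branch {P=false, Q=false, R=true, S=false} (T) contributes 2 new; branch {P=false, Q=false, R=true, S=false} (T) contributes 0 new. Total: 2.

2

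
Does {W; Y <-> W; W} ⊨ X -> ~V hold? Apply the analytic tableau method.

No

Initial set: {T W; T (Y <-> W); T W; F (X -> ~V)}.
F (X -> ~V): α-rule — add T X, F ~V.
T (Y <-> W): β-rule — branch into T Y, T W  //  F Y, F W.
  branch 1 (add T Y, T W):
    ○ open, literals {V=1, W=1, X=1, Y=1}.
  branch 2 (add F Y, F W):
    × closes — contains both W and ~W.
1 branch closed, 1 open.
An open branch gives a countermodel: V=1, W=1, X=1, Y=1 (unmentioned atoms arbitrary); the premises hold there but the conclusion fails.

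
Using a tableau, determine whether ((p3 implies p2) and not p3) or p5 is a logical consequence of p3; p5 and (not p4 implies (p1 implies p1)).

Initial set: {T p3; T (p5 and (not p4 implies (p1 implies p1))); F (((p3 implies p2) and not p3) or p5)}.
T (p5 and (not p4 implies (p1 implies p1))): α-rule — add T p5, T (not p4 implies (p1 implies p1)).
F (((p3 implies p2) and not p3) or p5): α-rule — add F ((p3 implies p2) and not p3), F p5.
× closes — contains both p5 and not p5.
All 1 branch closes.
Every branch closed, so the premises entail the conclusion.

Yes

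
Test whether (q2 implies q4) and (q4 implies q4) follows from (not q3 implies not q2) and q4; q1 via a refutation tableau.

Yes

Initial set: {T ((not q3 implies not q2) and q4); T q1; F ((q2 implies q4) and (q4 implies q4))}.
T ((not q3 implies not q2) and q4): α-rule — add T (not q3 implies not q2), T q4.
F ((q2 implies q4) and (q4 implies q4)): β-rule — branch into F (q2 implies q4)  //  F (q4 implies q4).
  branch 1 (add F (q2 implies q4)):
    F (q2 implies q4): α-rule — add T q2, F q4.
    × closes — contains both q4 and not q4.
  branch 2 (add F (q4 implies q4)):
    F (q4 implies q4): α-rule — add T q4, F q4.
    × closes — contains both q4 and not q4.
All 2 branches close.
Every branch closed, so the premises entail the conclusion.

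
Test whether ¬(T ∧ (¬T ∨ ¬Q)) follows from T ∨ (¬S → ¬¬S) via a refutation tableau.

No

Initial set: {(T ∨ (¬S → ¬¬S)); ¬¬(T ∧ (¬T ∨ ¬Q))}.
¬¬(T ∧ (¬T ∨ ¬Q)): α-rule — add T, (¬T ∨ ¬Q).
(T ∨ (¬S → ¬¬S)): β-rule — branch into T  //  (¬S → ¬¬S).
  branch 1 (add T):
    (¬T ∨ ¬Q): β-rule — branch into ¬T  //  ¬Q.
      branch 1.1 (add ¬T):
        × closes — contains both T and ¬T.
      branch 1.2 (add ¬Q):
        ○ open, literals {Q=F, T=T}.
  branch 2 (add (¬S → ¬¬S)):
    (¬T ∨ ¬Q): β-rule — branch into ¬T  //  ¬Q.
      branch 2.1 (add ¬T):
        × closes — contains both T and ¬T.
      branch 2.2 (add ¬Q):
        (¬S → ¬¬S): β-rule — branch into ¬¬S  //  ¬¬S.
          branch 2.2.1 (add ¬¬S):
            ○ open, literals {Q=F, S=T, T=T}.
          branch 2.2.2 (add ¬¬S):
            ¬¬S: drop double negation, giving S.
            ○ open, literals {Q=F, S=T, T=T}.
2 branches closed, 3 open.
An open branch gives a countermodel: Q=F, T=T (unmentioned atoms arbitrary); the premises hold there but the conclusion fails.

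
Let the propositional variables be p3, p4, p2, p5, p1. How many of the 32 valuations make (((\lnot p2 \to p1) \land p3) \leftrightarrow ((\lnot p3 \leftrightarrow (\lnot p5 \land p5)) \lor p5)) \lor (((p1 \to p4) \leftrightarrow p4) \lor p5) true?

31

Initial set: {((((\lnot p2 \to p1) \land p3) \leftrightarrow ((\lnot p3 \leftrightarrow (\lnot p5 \land p5)) \lor p5)) \lor (((p1 \to p4) \leftrightarrow p4) \lor p5))}.
((((\lnot p2 \to p1) \land p3) \leftrightarrow ((\lnot p3 \leftrightarrow (\lnot p5 \land p5)) \lor p5)) \lor (((p1 \to p4) \leftrightarrow p4) \lor p5)): β-rule — branch into (((\lnot p2 \to p1) \land p3) \leftrightarrow ((\lnot p3 \leftrightarrow (\lnot p5 \land p5)) \lor p5))  //  (((p1 \to p4) \leftrightarrow p4) \lor p5).
  branch 1 (add (((\lnot p2 \to p1) \land p3) \leftrightarrow ((\lnot p3 \leftrightarrow (\lnot p5 \land p5)) \lor p5))):
    (((\lnot p2 \to p1) \land p3) \leftrightarrow ((\lnot p3 \leftrightarrow (\lnot p5 \land p5)) \lor p5)): β-rule — branch into ((\lnot p2 \to p1) \land p3), ((\lnot p3 \leftrightarrow (\lnot p5 \land p5)) \lor p5)  //  \lnot ((\lnot p2 \to p1) \land p3), \lnot ((\lnot p3 \leftrightarrow (\lnot p5 \land p5)) \lor p5).
      branch 1.1 (add ((\lnot p2 \to p1) \land p3), ((\lnot p3 \leftrightarrow (\lnot p5 \land p5)) \lor p5)):
        ((\lnot p2 \to p1) \land p3): α-rule — add (\lnot p2 \to p1), p3.
        ((\lnot p3 \leftrightarrow (\lnot p5 \land p5)) \lor p5): β-rule — branch into (\lnot p3 \leftrightarrow (\lnot p5 \land p5))  //  p5.
          branch 1.1.1 (add (\lnot p3 \leftrightarrow (\lnot p5 \land p5))):
            (\lnot p2 \to p1): β-rule — branch into \lnot \lnot p2  //  p1.
              branch 1.1.1.1 (add \lnot \lnot p2):
                (\lnot p3 \leftrightarrow (\lnot p5 \land p5)): β-rule — branch into \lnot p3, (\lnot p5 \land p5)  //  \lnot \lnot p3, \lnot (\lnot p5 \land p5).
                  branch 1.1.1.1.1 (add \lnot p3, (\lnot p5 \land p5)):
                    × closes — contains both p3 and \lnot p3.
                  branch 1.1.1.1.2 (add \lnot \lnot p3, \lnot (\lnot p5 \land p5)):
                    \lnot (\lnot p5 \land p5): β-rule — branch into \lnot \lnot p5  //  \lnot p5.
                      branch 1.1.1.1.2.1 (add \lnot \lnot p5):
                        ○ open, literals {p2=true, p3=true, p5=true}.
                      branch 1.1.1.1.2.2 (add \lnot p5):
                        ○ open, literals {p2=true, p3=true, p5=false}.
              branch 1.1.1.2 (add p1):
                (\lnot p3 \leftrightarrow (\lnot p5 \land p5)): β-rule — branch into \lnot p3, (\lnot p5 \land p5)  //  \lnot \lnot p3, \lnot (\lnot p5 \land p5).
                  branch 1.1.1.2.1 (add \lnot p3, (\lnot p5 \land p5)):
                    × closes — contains both p3 and \lnot p3.
                  branch 1.1.1.2.2 (add \lnot \lnot p3, \lnot (\lnot p5 \land p5)):
                    \lnot (\lnot p5 \land p5): β-rule — branch into \lnot \lnot p5  //  \lnot p5.
                      branch 1.1.1.2.2.1 (add \lnot \lnot p5):
                        ○ open, literals {p1=true, p3=true, p5=true}.
                      branch 1.1.1.2.2.2 (add \lnot p5):
                        ○ open, literals {p1=true, p3=true, p5=false}.
          branch 1.1.2 (add p5):
            (\lnot p2 \to p1): β-rule — branch into \lnot \lnot p2  //  p1.
              branch 1.1.2.1 (add \lnot \lnot p2):
                ○ open, literals {p2=true, p3=true, p5=true}.
              branch 1.1.2.2 (add p1):
                ○ open, literals {p1=true, p3=true, p5=true}.
      branch 1.2 (add \lnot ((\lnot p2 \to p1) \land p3), \lnot ((\lnot p3 \leftrightarrow (\lnot p5 \land p5)) \lor p5)):
        \lnot ((\lnot p3 \leftrightarrow (\lnot p5 \land p5)) \lor p5): α-rule — add \lnot (\lnot p3 \leftrightarrow (\lnot p5 \land p5)), \lnot p5.
        \lnot ((\lnot p2 \to p1) \land p3): β-rule — branch into \lnot (\lnot p2 \to p1)  //  \lnot p3.
          branch 1.2.1 (add \lnot (\lnot p2 \to p1)):
            \lnot (\lnot p2 \to p1): α-rule — add \lnot p2, \lnot p1.
            \lnot (\lnot p3 \leftrightarrow (\lnot p5 \land p5)): β-rule — branch into \lnot p3, \lnot (\lnot p5 \land p5)  //  \lnot \lnot p3, (\lnot p5 \land p5).
              branch 1.2.1.1 (add \lnot p3, \lnot (\lnot p5 \land p5)):
                \lnot (\lnot p5 \land p5): β-rule — branch into \lnot \lnot p5  //  \lnot p5.
                  branch 1.2.1.1.1 (add \lnot \lnot p5):
                    × closes — contains both p5 and \lnot p5.
                  branch 1.2.1.1.2 (add \lnot p5):
                    ○ open, literals {p1=false, p2=false, p3=false, p5=false}.
              branch 1.2.1.2 (add \lnot \lnot p3, (\lnot p5 \land p5)):
                (\lnot p5 \land p5): α-rule — add \lnot p5, p5.
                × closes — contains both p5 and \lnot p5.
          branch 1.2.2 (add \lnot p3):
            \lnot (\lnot p3 \leftrightarrow (\lnot p5 \land p5)): β-rule — branch into \lnot p3, \lnot (\lnot p5 \land p5)  //  \lnot \lnot p3, (\lnot p5 \land p5).
              branch 1.2.2.1 (add \lnot p3, \lnot (\lnot p5 \land p5)):
                \lnot (\lnot p5 \land p5): β-rule — branch into \lnot \lnot p5  //  \lnot p5.
                  branch 1.2.2.1.1 (add \lnot \lnot p5):
                    × closes — contains both p5 and \lnot p5.
                  branch 1.2.2.1.2 (add \lnot p5):
                    ○ open, literals {p3=false, p5=false}.
              branch 1.2.2.2 (add \lnot \lnot p3, (\lnot p5 \land p5)):
                × closes — contains both p3 and \lnot p3.
  branch 2 (add (((p1 \to p4) \leftrightarrow p4) \lor p5)):
    (((p1 \to p4) \leftrightarrow p4) \lor p5): β-rule — branch into ((p1 \to p4) \leftrightarrow p4)  //  p5.
      branch 2.1 (add ((p1 \to p4) \leftrightarrow p4)):
        ((p1 \to p4) \leftrightarrow p4): β-rule — branch into (p1 \to p4), p4  //  \lnot (p1 \to p4), \lnot p4.
          branch 2.1.1 (add (p1 \to p4), p4):
            (p1 \to p4): β-rule — branch into \lnot p1  //  p4.
              branch 2.1.1.1 (add \lnot p1):
                ○ open, literals {p1=false, p4=true}.
              branch 2.1.1.2 (add p4):
                ○ open, literals {p4=true}.
          branch 2.1.2 (add \lnot (p1 \to p4), \lnot p4):
            \lnot (p1 \to p4): α-rule — add p1, \lnot p4.
            ○ open, literals {p1=true, p4=false}.
      branch 2.2 (add p5):
        ○ open, literals {p5=true}.
6 branches closed, 12 open.
Each open branch fixes some atoms; the unmentioned ones are free. Counting distinct full assignments: branch {p2=true, p3=true, p5=true} (p4, p1) contributes 4 new; branch {p2=true, p3=true, p5=false} (p4, p1) contributes 4 new; branch {p1=true, p3=true, p5=true} (p4, p2) contributes 2 new; branch {p1=true, p3=true, p5=false} (p4, p2) contributes 2 new; branch {p2=true, p3=true, p5=true} (p4, p1) contributes 0 new; branch {p1=true, p3=true, p5=true} (p4, p2) contributes 0 new; branch {p1=false, p2=false, p3=false, p5=false} (p4) contributes 2 new; branch {p3=false, p5=false} (p4, p2, p1) contributes 6 new; branch {p1=false, p4=true} (p3, p2, p5) contributes 4 new; branch {p4=true} (p3, p2, p5, p1) contributes 2 new; branch {p1=true, p4=false} (p3, p2, p5) contributes 2 new; branch {p5=true} (p3, p4, p2, p1) contributes 3 new. Total: 31.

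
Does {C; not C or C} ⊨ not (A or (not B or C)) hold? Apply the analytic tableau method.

No

Initial set: {C; (not C or C); not not (A or (not B or C))}.
(not C or C): β-rule — branch into not C  //  C.
  branch 1 (add not C):
    × closes — contains both C and not C.
  branch 2 (add C):
    not not (A or (not B or C)): β-rule — branch into A  //  (not B or C).
      branch 2.1 (add A):
        ○ open, literals {A=true, C=true}.
      branch 2.2 (add (not B or C)):
        (not B or C): β-rule — branch into not B  //  C.
          branch 2.2.1 (add not B):
            ○ open, literals {B=false, C=true}.
          branch 2.2.2 (add C):
            ○ open, literals {C=true}.
1 branch closed, 3 open.
An open branch gives a countermodel: A=true, C=true (unmentioned atoms arbitrary); the premises hold there but the conclusion fails.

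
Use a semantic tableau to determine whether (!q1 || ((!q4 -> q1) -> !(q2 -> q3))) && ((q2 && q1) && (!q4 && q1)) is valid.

Assume the negation and expand:
Initial set: {!((!q1 || ((!q4 -> q1) -> !(q2 -> q3))) && ((q2 && q1) && (!q4 && q1)))}.
!((!q1 || ((!q4 -> q1) -> !(q2 -> q3))) && ((q2 && q1) && (!q4 && q1))): β-rule — branch into !(!q1 || ((!q4 -> q1) -> !(q2 -> q3)))  //  !((q2 && q1) && (!q4 && q1)).
  branch 1 (add !(!q1 || ((!q4 -> q1) -> !(q2 -> q3)))):
    !(!q1 || ((!q4 -> q1) -> !(q2 -> q3))): α-rule — add !!q1, !((!q4 -> q1) -> !(q2 -> q3)).
    !((!q4 -> q1) -> !(q2 -> q3)): α-rule — add (!q4 -> q1), !!(q2 -> q3).
    (!q4 -> q1): β-rule — branch into !!q4  //  q1.
      branch 1.1 (add !!q4):
        !!(q2 -> q3): β-rule — branch into !q2  //  q3.
          branch 1.1.1 (add !q2):
            ○ open, literals {q1=true, q2=false, q4=true}.
          branch 1.1.2 (add q3):
            ○ open, literals {q1=true, q3=true, q4=true}.
      branch 1.2 (add q1):
        !!(q2 -> q3): β-rule — branch into !q2  //  q3.
          branch 1.2.1 (add !q2):
            ○ open, literals {q1=true, q2=false}.
          branch 1.2.2 (add q3):
            ○ open, literals {q1=true, q3=true}.
  branch 2 (add !((q2 && q1) && (!q4 && q1))):
    !((q2 && q1) && (!q4 && q1)): β-rule — branch into !(q2 && q1)  //  !(!q4 && q1).
      branch 2.1 (add !(q2 && q1)):
        !(q2 && q1): β-rule — branch into !q2  //  !q1.
          branch 2.1.1 (add !q2):
            ○ open, literals {q2=false}.
          branch 2.1.2 (add !q1):
            ○ open, literals {q1=false}.
      branch 2.2 (add !(!q4 && q1)):
        !(!q4 && q1): β-rule — branch into !!q4  //  !q1.
          branch 2.2.1 (add !!q4):
            ○ open, literals {q4=true}.
          branch 2.2.2 (add !q1):
            ○ open, literals {q1=false}.
0 branches closed, 8 open.
An open branch gives a countermodel: q1=true, q2=false, q4=true (unmentioned atoms arbitrary); under it the original formula is false.

Not valid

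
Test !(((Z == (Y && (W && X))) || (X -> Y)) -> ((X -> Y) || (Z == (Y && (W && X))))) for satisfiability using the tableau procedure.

Unsatisfiable

Initial set: {T !(((Z == (Y && (W && X))) || (X -> Y)) -> ((X -> Y) || (Z == (Y && (W && X)))))}.
T !(((Z == (Y && (W && X))) || (X -> Y)) -> ((X -> Y) || (Z == (Y && (W && X))))): α-rule — add T ((Z == (Y && (W && X))) || (X -> Y)), F ((X -> Y) || (Z == (Y && (W && X)))).
F ((X -> Y) || (Z == (Y && (W && X)))): α-rule — add F (X -> Y), F (Z == (Y && (W && X))).
F (X -> Y): α-rule — add T X, F Y.
T ((Z == (Y && (W && X))) || (X -> Y)): β-rule — branch into T (Z == (Y && (W && X)))  //  T (X -> Y).
  branch 1 (add T (Z == (Y && (W && X)))):
    F (Z == (Y && (W && X))): β-rule — branch into T Z, F (Y && (W && X))  //  F Z, T (Y && (W && X)).
      branch 1.1 (add T Z, F (Y && (W && X))):
        T (Z == (Y && (W && X))): β-rule — branch into T Z, T (Y && (W && X))  //  F Z, F (Y && (W && X)).
          branch 1.1.1 (add T Z, T (Y && (W && X))):
            T (Y && (W && X)): α-rule — add T Y, T (W && X).
            × closes — contains both Y and !Y.
          branch 1.1.2 (add F Z, F (Y && (W && X))):
            × closes — contains both Z and !Z.
      branch 1.2 (add F Z, T (Y && (W && X))):
        T (Y && (W && X)): α-rule — add T Y, T (W && X).
        × closes — contains both Y and !Y.
  branch 2 (add T (X -> Y)):
    F (Z == (Y && (W && X))): β-rule — branch into T Z, F (Y && (W && X))  //  F Z, T (Y && (W && X)).
      branch 2.1 (add T Z, F (Y && (W && X))):
        T (X -> Y): β-rule — branch into F X  //  T Y.
          branch 2.1.1 (add F X):
            × closes — contains both X and !X.
          branch 2.1.2 (add T Y):
            × closes — contains both Y and !Y.
      branch 2.2 (add F Z, T (Y && (W && X))):
        T (Y && (W && X)): α-rule — add T Y, T (W && X).
        × closes — contains both Y and !Y.
All 6 branches close.
Every branch closed; the formula is unsatisfiable.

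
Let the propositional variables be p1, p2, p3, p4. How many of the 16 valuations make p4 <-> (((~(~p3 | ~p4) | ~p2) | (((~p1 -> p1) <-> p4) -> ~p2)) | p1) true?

10

Initial set: {(p4 <-> (((~(~p3 | ~p4) | ~p2) | (((~p1 -> p1) <-> p4) -> ~p2)) | p1))}.
(p4 <-> (((~(~p3 | ~p4) | ~p2) | (((~p1 -> p1) <-> p4) -> ~p2)) | p1)): β-rule — branch into p4, (((~(~p3 | ~p4) | ~p2) | (((~p1 -> p1) <-> p4) -> ~p2)) | p1)  //  ~p4, ~(((~(~p3 | ~p4) | ~p2) | (((~p1 -> p1) <-> p4) -> ~p2)) | p1).
  branch 1 (add p4, (((~(~p3 | ~p4) | ~p2) | (((~p1 -> p1) <-> p4) -> ~p2)) | p1)):
    (((~(~p3 | ~p4) | ~p2) | (((~p1 -> p1) <-> p4) -> ~p2)) | p1): β-rule — branch into ((~(~p3 | ~p4) | ~p2) | (((~p1 -> p1) <-> p4) -> ~p2))  //  p1.
      branch 1.1 (add ((~(~p3 | ~p4) | ~p2) | (((~p1 -> p1) <-> p4) -> ~p2))):
        ((~(~p3 | ~p4) | ~p2) | (((~p1 -> p1) <-> p4) -> ~p2)): β-rule — branch into (~(~p3 | ~p4) | ~p2)  //  (((~p1 -> p1) <-> p4) -> ~p2).
          branch 1.1.1 (add (~(~p3 | ~p4) | ~p2)):
            (~(~p3 | ~p4) | ~p2): β-rule — branch into ~(~p3 | ~p4)  //  ~p2.
              branch 1.1.1.1 (add ~(~p3 | ~p4)):
                ~(~p3 | ~p4): α-rule — add ~~p3, ~~p4.
                ○ open, literals {p3=1, p4=1}.
              branch 1.1.1.2 (add ~p2):
                ○ open, literals {p2=0, p4=1}.
          branch 1.1.2 (add (((~p1 -> p1) <-> p4) -> ~p2)):
            (((~p1 -> p1) <-> p4) -> ~p2): β-rule — branch into ~((~p1 -> p1) <-> p4)  //  ~p2.
              branch 1.1.2.1 (add ~((~p1 -> p1) <-> p4)):
                ~((~p1 -> p1) <-> p4): β-rule — branch into (~p1 -> p1), ~p4  //  ~(~p1 -> p1), p4.
                  branch 1.1.2.1.1 (add (~p1 -> p1), ~p4):
                    × closes — contains both p4 and ~p4.
                  branch 1.1.2.1.2 (add ~(~p1 -> p1), p4):
                    ~(~p1 -> p1): α-rule — add ~p1, ~p1.
                    ○ open, literals {p1=0, p4=1}.
              branch 1.1.2.2 (add ~p2):
                ○ open, literals {p2=0, p4=1}.
      branch 1.2 (add p1):
        ○ open, literals {p1=1, p4=1}.
  branch 2 (add ~p4, ~(((~(~p3 | ~p4) | ~p2) | (((~p1 -> p1) <-> p4) -> ~p2)) | p1)):
    ~(((~(~p3 | ~p4) | ~p2) | (((~p1 -> p1) <-> p4) -> ~p2)) | p1): α-rule — add ~((~(~p3 | ~p4) | ~p2) | (((~p1 -> p1) <-> p4) -> ~p2)), ~p1.
    ~((~(~p3 | ~p4) | ~p2) | (((~p1 -> p1) <-> p4) -> ~p2)): α-rule — add ~(~(~p3 | ~p4) | ~p2), ~(((~p1 -> p1) <-> p4) -> ~p2).
    ~(~(~p3 | ~p4) | ~p2): α-rule — add ~~(~p3 | ~p4), ~~p2.
    ~(((~p1 -> p1) <-> p4) -> ~p2): α-rule — add ((~p1 -> p1) <-> p4), ~~p2.
    ~~(~p3 | ~p4): β-rule — branch into ~p3  //  ~p4.
      branch 2.1 (add ~p3):
        ((~p1 -> p1) <-> p4): β-rule — branch into (~p1 -> p1), p4  //  ~(~p1 -> p1), ~p4.
          branch 2.1.1 (add (~p1 -> p1), p4):
            × closes — contains both p4 and ~p4.
          branch 2.1.2 (add ~(~p1 -> p1), ~p4):
            ~(~p1 -> p1): α-rule — add ~p1, ~p1.
            ○ open, literals {p1=0, p2=1, p3=0, p4=0}.
      branch 2.2 (add ~p4):
        ((~p1 -> p1) <-> p4): β-rule — branch into (~p1 -> p1), p4  //  ~(~p1 -> p1), ~p4.
          branch 2.2.1 (add (~p1 -> p1), p4):
            × closes — contains both p4 and ~p4.
          branch 2.2.2 (add ~(~p1 -> p1), ~p4):
            ~(~p1 -> p1): α-rule — add ~p1, ~p1.
            ○ open, literals {p1=0, p2=1, p4=0}.
3 branches closed, 7 open.
Each open branch fixes some atoms; the unmentioned ones are free. Counting distinct full assignments: branch {p3=1, p4=1} (p1, p2) contributes 4 new; branch {p2=0, p4=1} (p1, p3) contributes 2 new; branch {p1=0, p4=1} (p2, p3) contributes 1 new; branch {p2=0, p4=1} (p1, p3) contributes 0 new; branch {p1=1, p4=1} (p2, p3) contributes 1 new; branch {p1=0, p2=1, p3=0, p4=0} (none free) contributes 1 new; branch {p1=0, p2=1, p4=0} (p3) contributes 1 new. Total: 10.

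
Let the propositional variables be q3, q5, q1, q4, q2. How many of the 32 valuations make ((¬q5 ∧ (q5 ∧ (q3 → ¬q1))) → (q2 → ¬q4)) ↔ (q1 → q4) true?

Initial set: {(((¬q5 ∧ (q5 ∧ (q3 → ¬q1))) → (q2 → ¬q4)) ↔ (q1 → q4))}.
(((¬q5 ∧ (q5 ∧ (q3 → ¬q1))) → (q2 → ¬q4)) ↔ (q1 → q4)): β-rule — branch into ((¬q5 ∧ (q5 ∧ (q3 → ¬q1))) → (q2 → ¬q4)), (q1 → q4)  //  ¬((¬q5 ∧ (q5 ∧ (q3 → ¬q1))) → (q2 → ¬q4)), ¬(q1 → q4).
  branch 1 (add ((¬q5 ∧ (q5 ∧ (q3 → ¬q1))) → (q2 → ¬q4)), (q1 → q4)):
    ((¬q5 ∧ (q5 ∧ (q3 → ¬q1))) → (q2 → ¬q4)): β-rule — branch into ¬(¬q5 ∧ (q5 ∧ (q3 → ¬q1)))  //  (q2 → ¬q4).
      branch 1.1 (add ¬(¬q5 ∧ (q5 ∧ (q3 → ¬q1)))):
        (q1 → q4): β-rule — branch into ¬q1  //  q4.
          branch 1.1.1 (add ¬q1):
            ¬(¬q5 ∧ (q5 ∧ (q3 → ¬q1))): β-rule — branch into ¬¬q5  //  ¬(q5 ∧ (q3 → ¬q1)).
              branch 1.1.1.1 (add ¬¬q5):
                ○ open, literals {q1=0, q5=1}.
              branch 1.1.1.2 (add ¬(q5 ∧ (q3 → ¬q1))):
                ¬(q5 ∧ (q3 → ¬q1)): β-rule — branch into ¬q5  //  ¬(q3 → ¬q1).
                  branch 1.1.1.2.1 (add ¬q5):
                    ○ open, literals {q1=0, q5=0}.
                  branch 1.1.1.2.2 (add ¬(q3 → ¬q1)):
                    ¬(q3 → ¬q1): α-rule — add q3, ¬¬q1.
                    × closes — contains both q1 and ¬q1.
          branch 1.1.2 (add q4):
            ¬(¬q5 ∧ (q5 ∧ (q3 → ¬q1))): β-rule — branch into ¬¬q5  //  ¬(q5 ∧ (q3 → ¬q1)).
              branch 1.1.2.1 (add ¬¬q5):
                ○ open, literals {q4=1, q5=1}.
              branch 1.1.2.2 (add ¬(q5 ∧ (q3 → ¬q1))):
                ¬(q5 ∧ (q3 → ¬q1)): β-rule — branch into ¬q5  //  ¬(q3 → ¬q1).
                  branch 1.1.2.2.1 (add ¬q5):
                    ○ open, literals {q4=1, q5=0}.
                  branch 1.1.2.2.2 (add ¬(q3 → ¬q1)):
                    ¬(q3 → ¬q1): α-rule — add q3, ¬¬q1.
                    ○ open, literals {q1=1, q3=1, q4=1}.
      branch 1.2 (add (q2 → ¬q4)):
        (q1 → q4): β-rule — branch into ¬q1  //  q4.
          branch 1.2.1 (add ¬q1):
            (q2 → ¬q4): β-rule — branch into ¬q2  //  ¬q4.
              branch 1.2.1.1 (add ¬q2):
                ○ open, literals {q1=0, q2=0}.
              branch 1.2.1.2 (add ¬q4):
                ○ open, literals {q1=0, q4=0}.
          branch 1.2.2 (add q4):
            (q2 → ¬q4): β-rule — branch into ¬q2  //  ¬q4.
              branch 1.2.2.1 (add ¬q2):
                ○ open, literals {q2=0, q4=1}.
              branch 1.2.2.2 (add ¬q4):
                × closes — contains both q4 and ¬q4.
  branch 2 (add ¬((¬q5 ∧ (q5 ∧ (q3 → ¬q1))) → (q2 → ¬q4)), ¬(q1 → q4)):
    ¬((¬q5 ∧ (q5 ∧ (q3 → ¬q1))) → (q2 → ¬q4)): α-rule — add (¬q5 ∧ (q5 ∧ (q3 → ¬q1))), ¬(q2 → ¬q4).
    ¬(q1 → q4): α-rule — add q1, ¬q4.
    (¬q5 ∧ (q5 ∧ (q3 → ¬q1))): α-rule — add ¬q5, (q5 ∧ (q3 → ¬q1)).
    ¬(q2 → ¬q4): α-rule — add q2, ¬¬q4.
    × closes — contains both q4 and ¬q4.
3 branches closed, 8 open.
Each open branch fixes some atoms; the unmentioned ones are free. Counting distinct full assignments: branch {q1=0, q5=1} (q3, q4, q2) contributes 8 new; branch {q1=0, q5=0} (q3, q4, q2) contributes 8 new; branch {q4=1, q5=1} (q3, q1, q2) contributes 4 new; branch {q4=1, q5=0} (q3, q1, q2) contributes 4 new; branch {q1=1, q3=1, q4=1} (q5, q2) contributes 0 new; branch {q1=0, q2=0} (q3, q5, q4) contributes 0 new; branch {q1=0, q4=0} (q3, q5, q2) contributes 0 new; branch {q2=0, q4=1} (q3, q5, q1) contributes 0 new. Total: 24.

24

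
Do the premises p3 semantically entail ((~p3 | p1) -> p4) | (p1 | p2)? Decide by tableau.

Yes

Initial set: {p3; ~(((~p3 | p1) -> p4) | (p1 | p2))}.
~(((~p3 | p1) -> p4) | (p1 | p2)): α-rule — add ~((~p3 | p1) -> p4), ~(p1 | p2).
~((~p3 | p1) -> p4): α-rule — add (~p3 | p1), ~p4.
~(p1 | p2): α-rule — add ~p1, ~p2.
(~p3 | p1): β-rule — branch into ~p3  //  p1.
  branch 1 (add ~p3):
    × closes — contains both p3 and ~p3.
  branch 2 (add p1):
    × closes — contains both p1 and ~p1.
All 2 branches close.
Every branch closed, so the premises entail the conclusion.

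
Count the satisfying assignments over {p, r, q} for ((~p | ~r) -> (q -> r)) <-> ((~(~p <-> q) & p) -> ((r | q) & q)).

6

Initial set: {T (((~p | ~r) -> (q -> r)) <-> ((~(~p <-> q) & p) -> ((r | q) & q)))}.
T (((~p | ~r) -> (q -> r)) <-> ((~(~p <-> q) & p) -> ((r | q) & q))): β-rule — branch into T ((~p | ~r) -> (q -> r)), T ((~(~p <-> q) & p) -> ((r | q) & q))  //  F ((~p | ~r) -> (q -> r)), F ((~(~p <-> q) & p) -> ((r | q) & q)).
  branch 1 (add T ((~p | ~r) -> (q -> r)), T ((~(~p <-> q) & p) -> ((r | q) & q))):
    T ((~p | ~r) -> (q -> r)): β-rule — branch into F (~p | ~r)  //  T (q -> r).
      branch 1.1 (add F (~p | ~r)):
        F (~p | ~r): α-rule — add F ~p, F ~r.
        T ((~(~p <-> q) & p) -> ((r | q) & q)): β-rule — branch into F (~(~p <-> q) & p)  //  T ((r | q) & q).
          branch 1.1.1 (add F (~(~p <-> q) & p)):
            F (~(~p <-> q) & p): β-rule — branch into F ~(~p <-> q)  //  F p.
              branch 1.1.1.1 (add F ~(~p <-> q)):
                F ~(~p <-> q): β-rule — branch into T ~p, T q  //  F ~p, F q.
                  branch 1.1.1.1.1 (add T ~p, T q):
                    × closes — contains both p and ~p.
                  branch 1.1.1.1.2 (add F ~p, F q):
                    ○ open, literals {p=true, q=false, r=true}.
              branch 1.1.1.2 (add F p):
                × closes — contains both p and ~p.
          branch 1.1.2 (add T ((r | q) & q)):
            T ((r | q) & q): α-rule — add T (r | q), T q.
            T (r | q): β-rule — branch into T r  //  T q.
              branch 1.1.2.1 (add T r):
                ○ open, literals {p=true, q=true, r=true}.
              branch 1.1.2.2 (add T q):
                ○ open, literals {p=true, q=true, r=true}.
      branch 1.2 (add T (q -> r)):
        T ((~(~p <-> q) & p) -> ((r | q) & q)): β-rule — branch into F (~(~p <-> q) & p)  //  T ((r | q) & q).
          branch 1.2.1 (add F (~(~p <-> q) & p)):
            T (q -> r): β-rule — branch into F q  //  T r.
              branch 1.2.1.1 (add F q):
                F (~(~p <-> q) & p): β-rule — branch into F ~(~p <-> q)  //  F p.
                  branch 1.2.1.1.1 (add F ~(~p <-> q)):
                    F ~(~p <-> q): β-rule — branch into T ~p, T q  //  F ~p, F q.
                      branch 1.2.1.1.1.1 (add T ~p, T q):
                        × closes — contains both q and ~q.
                      branch 1.2.1.1.1.2 (add F ~p, F q):
                        ○ open, literals {p=true, q=false}.
                  branch 1.2.1.1.2 (add F p):
                    ○ open, literals {p=false, q=false}.
              branch 1.2.1.2 (add T r):
                F (~(~p <-> q) & p): β-rule — branch into F ~(~p <-> q)  //  F p.
                  branch 1.2.1.2.1 (add F ~(~p <-> q)):
                    F ~(~p <-> q): β-rule — branch into T ~p, T q  //  F ~p, F q.
                      branch 1.2.1.2.1.1 (add T ~p, T q):
                        ○ open, literals {p=false, q=true, r=true}.
                      branch 1.2.1.2.1.2 (add F ~p, F q):
                        ○ open, literals {p=true, q=false, r=true}.
                  branch 1.2.1.2.2 (add F p):
                    ○ open, literals {p=false, r=true}.
          branch 1.2.2 (add T ((r | q) & q)):
            T ((r | q) & q): α-rule — add T (r | q), T q.
            T (q -> r): β-rule — branch into F q  //  T r.
              branch 1.2.2.1 (add F q):
                × closes — contains both q and ~q.
              branch 1.2.2.2 (add T r):
                T (r | q): β-rule — branch into T r  //  T q.
                  branch 1.2.2.2.1 (add T r):
                    ○ open, literals {q=true, r=true}.
                  branch 1.2.2.2.2 (add T q):
                    ○ open, literals {q=true, r=true}.
  branch 2 (add F ((~p | ~r) -> (q -> r)), F ((~(~p <-> q) & p) -> ((r | q) & q))):
    F ((~p | ~r) -> (q -> r)): α-rule — add T (~p | ~r), F (q -> r).
    F ((~(~p <-> q) & p) -> ((r | q) & q)): α-rule — add T (~(~p <-> q) & p), F ((r | q) & q).
    F (q -> r): α-rule — add T q, F r.
    T (~(~p <-> q) & p): α-rule — add T ~(~p <-> q), T p.
    T (~p | ~r): β-rule — branch into T ~p  //  T ~r.
      branch 2.1 (add T ~p):
        × closes — contains both p and ~p.
      branch 2.2 (add T ~r):
        F ((r | q) & q): β-rule — branch into F (r | q)  //  F q.
          branch 2.2.1 (add F (r | q)):
            F (r | q): α-rule — add F r, F q.
            × closes — contains both q and ~q.
          branch 2.2.2 (add F q):
            × closes — contains both q and ~q.
7 branches closed, 10 open.
Each open branch fixes some atoms; the unmentioned ones are free. Counting distinct full assignments: branch {p=true, q=false, r=true} (none free) contributes 1 new; branch {p=true, q=true, r=true} (none free) contributes 1 new; branch {p=true, q=true, r=true} (none free) contributes 0 new; branch {p=true, q=false} (r) contributes 1 new; branch {p=false, q=false} (r) contributes 2 new; branch {p=false, q=true, r=true} (none free) contributes 1 new; branch {p=true, q=false, r=true} (none free) contributes 0 new; branch {p=false, r=true} (q) contributes 0 new; branch {q=true, r=true} (p) contributes 0 new; branch {q=true, r=true} (p) contributes 0 new. Total: 6.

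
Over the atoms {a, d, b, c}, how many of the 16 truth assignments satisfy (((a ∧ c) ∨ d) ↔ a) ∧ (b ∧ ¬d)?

3

Initial set: {((((a ∧ c) ∨ d) ↔ a) ∧ (b ∧ ¬d))}.
((((a ∧ c) ∨ d) ↔ a) ∧ (b ∧ ¬d)): α-rule — add (((a ∧ c) ∨ d) ↔ a), (b ∧ ¬d).
(b ∧ ¬d): α-rule — add b, ¬d.
(((a ∧ c) ∨ d) ↔ a): β-rule — branch into ((a ∧ c) ∨ d), a  //  ¬((a ∧ c) ∨ d), ¬a.
  branch 1 (add ((a ∧ c) ∨ d), a):
    ((a ∧ c) ∨ d): β-rule — branch into (a ∧ c)  //  d.
      branch 1.1 (add (a ∧ c)):
        (a ∧ c): α-rule — add a, c.
        ○ open, literals {a=1, b=1, c=1, d=0}.
      branch 1.2 (add d):
        × closes — contains both d and ¬d.
  branch 2 (add ¬((a ∧ c) ∨ d), ¬a):
    ¬((a ∧ c) ∨ d): α-rule — add ¬(a ∧ c), ¬d.
    ¬(a ∧ c): β-rule — branch into ¬a  //  ¬c.
      branch 2.1 (add ¬a):
        ○ open, literals {a=0, b=1, d=0}.
      branch 2.2 (add ¬c):
        ○ open, literals {a=0, b=1, c=0, d=0}.
1 branch closed, 3 open.
Each open branch fixes some atoms; the unmentioned ones are free. Counting distinct full assignments: branch {a=1, b=1, c=1, d=0} (none free) contributes 1 new; branch {a=0, b=1, d=0} (c) contributes 2 new; branch {a=0, b=1, c=0, d=0} (none free) contributes 0 new. Total: 3.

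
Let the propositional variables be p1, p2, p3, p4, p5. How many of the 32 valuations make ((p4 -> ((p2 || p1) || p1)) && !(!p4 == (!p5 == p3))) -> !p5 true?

Initial set: {T (((p4 -> ((p2 || p1) || p1)) && !(!p4 == (!p5 == p3))) -> !p5)}.
T (((p4 -> ((p2 || p1) || p1)) && !(!p4 == (!p5 == p3))) -> !p5): β-rule — branch into F ((p4 -> ((p2 || p1) || p1)) && !(!p4 == (!p5 == p3)))  //  T !p5.
  branch 1 (add F ((p4 -> ((p2 || p1) || p1)) && !(!p4 == (!p5 == p3)))):
    F ((p4 -> ((p2 || p1) || p1)) && !(!p4 == (!p5 == p3))): β-rule — branch into F (p4 -> ((p2 || p1) || p1))  //  F !(!p4 == (!p5 == p3)).
      branch 1.1 (add F (p4 -> ((p2 || p1) || p1))):
        F (p4 -> ((p2 || p1) || p1)): α-rule — add T p4, F ((p2 || p1) || p1).
        F ((p2 || p1) || p1): α-rule — add F (p2 || p1), F p1.
        F (p2 || p1): α-rule — add F p2, F p1.
        ○ open, literals {p1=F, p2=F, p4=T}.
      branch 1.2 (add F !(!p4 == (!p5 == p3))):
        F !(!p4 == (!p5 == p3)): β-rule — branch into T !p4, T (!p5 == p3)  //  F !p4, F (!p5 == p3).
          branch 1.2.1 (add T !p4, T (!p5 == p3)):
            T (!p5 == p3): β-rule — branch into T !p5, T p3  //  F !p5, F p3.
              branch 1.2.1.1 (add T !p5, T p3):
                ○ open, literals {p3=T, p4=F, p5=F}.
              branch 1.2.1.2 (add F !p5, F p3):
                ○ open, literals {p3=F, p4=F, p5=T}.
          branch 1.2.2 (add F !p4, F (!p5 == p3)):
            F (!p5 == p3): β-rule — branch into T !p5, F p3  //  F !p5, T p3.
              branch 1.2.2.1 (add T !p5, F p3):
                ○ open, literals {p3=F, p4=T, p5=F}.
              branch 1.2.2.2 (add F !p5, T p3):
                ○ open, literals {p3=T, p4=T, p5=T}.
  branch 2 (add T !p5):
    ○ open, literals {p5=F}.
0 branches closed, 6 open.
Each open branch fixes some atoms; the unmentioned ones are free. Counting distinct full assignments: branch {p1=F, p2=F, p4=T} (p3, p5) contributes 4 new; branch {p3=T, p4=F, p5=F} (p1, p2) contributes 4 new; branch {p3=F, p4=F, p5=T} (p1, p2) contributes 4 new; branch {p3=F, p4=T, p5=F} (p1, p2) contributes 3 new; branch {p3=T, p4=T, p5=T} (p1, p2) contributes 3 new; branch {p5=F} (p1, p2, p3, p4) contributes 7 new. Total: 25.

25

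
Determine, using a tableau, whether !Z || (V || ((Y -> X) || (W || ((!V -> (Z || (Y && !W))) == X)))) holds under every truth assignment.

Assume the negation and expand:
Initial set: {!(!Z || (V || ((Y -> X) || (W || ((!V -> (Z || (Y && !W))) == X)))))}.
!(!Z || (V || ((Y -> X) || (W || ((!V -> (Z || (Y && !W))) == X))))): α-rule — add !!Z, !(V || ((Y -> X) || (W || ((!V -> (Z || (Y && !W))) == X)))).
!(V || ((Y -> X) || (W || ((!V -> (Z || (Y && !W))) == X)))): α-rule — add !V, !((Y -> X) || (W || ((!V -> (Z || (Y && !W))) == X))).
!((Y -> X) || (W || ((!V -> (Z || (Y && !W))) == X))): α-rule — add !(Y -> X), !(W || ((!V -> (Z || (Y && !W))) == X)).
!(Y -> X): α-rule — add Y, !X.
!(W || ((!V -> (Z || (Y && !W))) == X)): α-rule — add !W, !((!V -> (Z || (Y && !W))) == X).
!((!V -> (Z || (Y && !W))) == X): β-rule — branch into (!V -> (Z || (Y && !W))), !X  //  !(!V -> (Z || (Y && !W))), X.
  branch 1 (add (!V -> (Z || (Y && !W))), !X):
    (!V -> (Z || (Y && !W))): β-rule — branch into !!V  //  (Z || (Y && !W)).
      branch 1.1 (add !!V):
        × closes — contains both V and !V.
      branch 1.2 (add (Z || (Y && !W))):
        (Z || (Y && !W)): β-rule — branch into Z  //  (Y && !W).
          branch 1.2.1 (add Z):
            ○ open, literals {V=0, W=0, X=0, Y=1, Z=1}.
          branch 1.2.2 (add (Y && !W)):
            (Y && !W): α-rule — add Y, !W.
            ○ open, literals {V=0, W=0, X=0, Y=1, Z=1}.
  branch 2 (add !(!V -> (Z || (Y && !W))), X):
    × closes — contains both X and !X.
2 branches closed, 2 open.
An open branch gives a countermodel: V=0, W=0, X=0, Y=1, Z=1 (unmentioned atoms arbitrary); under it the original formula is false.

Not valid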